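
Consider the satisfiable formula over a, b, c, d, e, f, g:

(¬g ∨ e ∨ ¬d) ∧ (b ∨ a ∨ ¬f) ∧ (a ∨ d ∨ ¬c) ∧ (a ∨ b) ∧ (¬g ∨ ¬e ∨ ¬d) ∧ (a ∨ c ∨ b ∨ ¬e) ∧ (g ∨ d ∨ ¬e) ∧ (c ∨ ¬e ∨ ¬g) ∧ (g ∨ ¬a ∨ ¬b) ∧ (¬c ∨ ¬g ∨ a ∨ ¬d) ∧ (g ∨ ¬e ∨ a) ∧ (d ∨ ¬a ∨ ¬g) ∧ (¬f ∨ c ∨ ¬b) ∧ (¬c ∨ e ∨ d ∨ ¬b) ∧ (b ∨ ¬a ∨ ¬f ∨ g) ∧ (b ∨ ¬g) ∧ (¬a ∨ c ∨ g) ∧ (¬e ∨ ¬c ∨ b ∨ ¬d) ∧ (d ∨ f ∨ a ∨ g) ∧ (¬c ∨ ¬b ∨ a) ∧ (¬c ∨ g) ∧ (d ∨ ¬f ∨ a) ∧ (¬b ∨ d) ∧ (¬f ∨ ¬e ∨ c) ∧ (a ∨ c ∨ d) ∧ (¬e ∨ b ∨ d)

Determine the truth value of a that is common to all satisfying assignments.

False

Suppose a = True.
Try g = True.
From the singleton clause (d), d = True.
From the singleton clause (e), e = True.
But (¬e) is also a unit clause — contradiction.
So g must be the other value — set g = False.
From the singleton clause (¬b), b = False.
From the singleton clause (¬f), f = False.
From the singleton clause (c), c = True.
But (¬c) is also a unit clause — contradiction.
Neither g = True nor g = False works.
So every satisfying assignment has a = False.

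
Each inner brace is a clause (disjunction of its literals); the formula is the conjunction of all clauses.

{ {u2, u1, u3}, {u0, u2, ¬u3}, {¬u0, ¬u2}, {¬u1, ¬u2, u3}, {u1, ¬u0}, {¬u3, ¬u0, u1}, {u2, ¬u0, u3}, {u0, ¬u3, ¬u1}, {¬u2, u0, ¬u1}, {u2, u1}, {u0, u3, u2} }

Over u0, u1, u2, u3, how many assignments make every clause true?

3

There are 2^4 = 16 truth assignments over (u0, u1, u2, u3).
Check each against the 11 clauses (columns in the order u0, u1, u2, u3):
  F F F F  ✗ fails (u2 ∨ u1 ∨ u3)
  F F F T  ✗ fails (u0 ∨ u2 ∨ ¬u3)
  F F T F  ✓ satisfies all
  F F T T  ✓ satisfies all
  F T F F  ✗ fails (u0 ∨ u3 ∨ u2)
  F T F T  ✗ fails (u0 ∨ u2 ∨ ¬u3)
  F T T F  ✗ fails (¬u1 ∨ ¬u2 ∨ u3)
  F T T T  ✗ fails (u0 ∨ ¬u3 ∨ ¬u1)
  T F F F  ✗ fails (u2 ∨ u1 ∨ u3)
  T F F T  ✗ fails (u1 ∨ ¬u0)
  T F T F  ✗ fails (¬u0 ∨ ¬u2)
  T F T T  ✗ fails (¬u0 ∨ ¬u2)
  T T F F  ✗ fails (u2 ∨ ¬u0 ∨ u3)
  T T F T  ✓ satisfies all
  T T T F  ✗ fails (¬u0 ∨ ¬u2)
  T T T T  ✗ fails (¬u0 ∨ ¬u2)
3 of the 16 rows are models.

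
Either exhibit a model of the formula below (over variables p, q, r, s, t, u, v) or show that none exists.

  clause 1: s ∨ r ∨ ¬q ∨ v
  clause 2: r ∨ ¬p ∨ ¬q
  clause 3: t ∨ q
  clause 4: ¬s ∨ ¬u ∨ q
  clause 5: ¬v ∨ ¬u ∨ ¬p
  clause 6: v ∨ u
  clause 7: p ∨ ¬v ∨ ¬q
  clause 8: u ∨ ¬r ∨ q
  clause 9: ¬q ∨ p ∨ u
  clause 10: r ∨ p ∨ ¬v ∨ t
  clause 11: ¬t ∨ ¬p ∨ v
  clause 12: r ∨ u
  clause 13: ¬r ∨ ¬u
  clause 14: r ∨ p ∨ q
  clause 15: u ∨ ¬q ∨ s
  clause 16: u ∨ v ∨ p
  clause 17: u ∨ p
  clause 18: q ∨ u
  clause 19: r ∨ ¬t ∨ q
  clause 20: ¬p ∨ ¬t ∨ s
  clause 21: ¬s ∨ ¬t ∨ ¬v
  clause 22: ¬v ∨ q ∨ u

p ↦ True; q ↦ True; r ↦ True; s ↦ True; t ↦ False; u ↦ False; v ↦ True

Try t = False.
The clause (q) is unit, so q = True.
Try r = True.
The clause (¬u) is unit, so u = False.
The clause (v) is unit, so v = True.
The clause (p) is unit, so p = True.
The clause (s) is unit, so s = True.
Every clause now holds.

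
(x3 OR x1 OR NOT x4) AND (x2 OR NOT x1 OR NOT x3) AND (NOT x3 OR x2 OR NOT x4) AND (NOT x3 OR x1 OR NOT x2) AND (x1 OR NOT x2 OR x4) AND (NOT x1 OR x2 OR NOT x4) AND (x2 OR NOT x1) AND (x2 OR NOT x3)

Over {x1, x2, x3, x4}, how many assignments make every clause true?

5

There are 2^4 = 16 truth assignments over (x1, x2, x3, x4).
Split on x1. With x1 = true, the clauses containing x1 are satisfied and NOT x1 drops from the rest; 4 of the 2^3 = 8 assignments to the other variables satisfy what remains.
With x1 = false, by the same count on the reduced clause set, 1 assignment works.
Total: 4 + 1 = 5.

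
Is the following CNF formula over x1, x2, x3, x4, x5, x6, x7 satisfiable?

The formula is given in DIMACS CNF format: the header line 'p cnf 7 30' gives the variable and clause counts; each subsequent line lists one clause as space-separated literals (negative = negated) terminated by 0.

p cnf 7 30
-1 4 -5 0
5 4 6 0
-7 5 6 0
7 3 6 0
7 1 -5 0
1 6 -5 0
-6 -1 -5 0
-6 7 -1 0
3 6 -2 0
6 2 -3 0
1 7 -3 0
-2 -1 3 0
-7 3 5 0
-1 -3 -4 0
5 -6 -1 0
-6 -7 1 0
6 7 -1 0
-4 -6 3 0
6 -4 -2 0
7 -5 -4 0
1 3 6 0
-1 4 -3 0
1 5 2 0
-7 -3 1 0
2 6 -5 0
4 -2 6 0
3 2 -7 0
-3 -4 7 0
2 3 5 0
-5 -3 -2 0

Suppose x1 = False.
Suppose x7 = False.
Unit clause (¬x5) forces x5 = False.
Unit clause (¬x3) forces x3 = False.
Unit clause (x6) forces x6 = True.
Unit clause (¬x4) forces x4 = False.
Unit clause (x2) forces x2 = True.
This assignment satisfies each clause.
A satisfying assignment: x1 ↦ False, x2 ↦ True, x3 ↦ False, x4 ↦ False, x5 ↦ False, x6 ↦ True, x7 ↦ False.

Yes, satisfiable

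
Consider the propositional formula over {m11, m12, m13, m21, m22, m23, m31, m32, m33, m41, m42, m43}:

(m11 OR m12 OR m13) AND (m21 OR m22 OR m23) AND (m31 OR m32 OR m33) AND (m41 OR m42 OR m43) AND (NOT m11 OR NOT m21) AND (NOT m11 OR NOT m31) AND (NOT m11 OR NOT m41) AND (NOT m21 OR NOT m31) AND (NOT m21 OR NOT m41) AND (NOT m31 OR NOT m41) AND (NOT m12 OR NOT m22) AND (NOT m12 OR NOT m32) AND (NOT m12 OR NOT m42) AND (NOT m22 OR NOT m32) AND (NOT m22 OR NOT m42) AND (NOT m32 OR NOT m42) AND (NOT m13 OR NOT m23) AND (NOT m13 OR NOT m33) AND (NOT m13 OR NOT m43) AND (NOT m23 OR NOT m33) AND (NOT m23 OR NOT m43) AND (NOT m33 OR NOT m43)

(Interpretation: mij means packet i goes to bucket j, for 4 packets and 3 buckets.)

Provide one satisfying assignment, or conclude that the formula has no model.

UNSATISFIABLE

Case m11 = false:
Case m12 = true:
(NOT m22) alone gives m22 = false.
(NOT m32) alone gives m32 = false.
(NOT m42) alone gives m42 = false.
Case m21 = true:
(NOT m31) alone gives m31 = false.
(m33) alone gives m33 = true.
(NOT m41) alone gives m41 = false.
(m43) alone gives m43 = true.
But (NOT m43) is also a unit clause — contradiction.
That branch fails; take m21 = false instead.
(m23) alone gives m23 = true.
(NOT m13) alone gives m13 = false.
(NOT m33) alone gives m33 = false.
(m31) alone gives m31 = true.
(NOT m41) alone gives m41 = false.
(m43) alone gives m43 = true.
But (NOT m43) is also a unit clause — contradiction.
Either choice for m21 ends in contradiction.
That branch fails; take m12 = false instead.
(m13) alone gives m13 = true.
(NOT m23) alone gives m23 = false.
(NOT m33) alone gives m33 = false.
(NOT m43) alone gives m43 = false.
Case m21 = true:
(NOT m31) alone gives m31 = false.
(m32) alone gives m32 = true.
(NOT m41) alone gives m41 = false.
(m42) alone gives m42 = true.
But (NOT m42) is also a unit clause — contradiction.
That branch fails; take m21 = false instead.
(m22) alone gives m22 = true.
(NOT m32) alone gives m32 = false.
(m31) alone gives m31 = true.
(NOT m41) alone gives m41 = false.
(m42) alone gives m42 = true.
But (NOT m42) is also a unit clause — contradiction.
Either choice for m21 ends in contradiction.
Either choice for m12 ends in contradiction.
That branch fails; take m11 = true instead.
(NOT m21) alone gives m21 = false.
(NOT m31) alone gives m31 = false.
(NOT m41) alone gives m41 = false.
Case m22 = true:
(NOT m12) alone gives m12 = false.
(NOT m32) alone gives m32 = false.
(m33) alone gives m33 = true.
(NOT m42) alone gives m42 = false.
(m43) alone gives m43 = true.
But (NOT m43) is also a unit clause — contradiction.
That branch fails; take m22 = false instead.
(m23) alone gives m23 = true.
(NOT m13) alone gives m13 = false.
(NOT m33) alone gives m33 = false.
(m32) alone gives m32 = true.
(NOT m12) alone gives m12 = false.
(NOT m42) alone gives m42 = false.
(m43) alone gives m43 = true.
But (NOT m43) is also a unit clause — contradiction.
Either choice for m22 ends in contradiction.
Either choice for m11 ends in contradiction.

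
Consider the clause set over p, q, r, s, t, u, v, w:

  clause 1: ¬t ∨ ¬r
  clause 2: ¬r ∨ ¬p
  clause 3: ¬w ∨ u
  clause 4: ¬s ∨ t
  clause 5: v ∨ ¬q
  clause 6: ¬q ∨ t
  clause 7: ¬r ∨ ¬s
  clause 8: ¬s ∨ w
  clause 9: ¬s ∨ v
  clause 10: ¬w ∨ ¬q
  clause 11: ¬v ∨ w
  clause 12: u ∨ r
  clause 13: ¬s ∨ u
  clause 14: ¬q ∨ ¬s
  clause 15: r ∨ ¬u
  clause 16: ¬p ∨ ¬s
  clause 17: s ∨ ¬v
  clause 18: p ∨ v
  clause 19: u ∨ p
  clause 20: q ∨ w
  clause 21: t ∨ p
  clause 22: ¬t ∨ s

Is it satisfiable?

No, unsatisfiable

Case t = False:
(¬s) alone gives s = False.
(¬q) alone gives q = False.
(¬v) alone gives v = False.
(p) alone gives p = True.
(¬r) alone gives r = False.
(u) alone gives u = True.
Now (¬u) is unsatisfied and unit — conflict.
So t must be the other value — set t = True.
(¬r) alone gives r = False.
(u) alone gives u = True.
Now (¬u) is unsatisfied and unit — conflict.
Neither t = True nor t = False works.
No assignment satisfies every clause.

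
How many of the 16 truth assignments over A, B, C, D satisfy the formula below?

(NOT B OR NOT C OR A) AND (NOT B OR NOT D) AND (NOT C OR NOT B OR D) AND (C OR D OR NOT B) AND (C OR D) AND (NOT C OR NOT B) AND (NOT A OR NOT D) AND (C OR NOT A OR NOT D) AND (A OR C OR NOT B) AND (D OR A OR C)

There are 2^4 = 16 truth assignments over (A, B, C, D).
Check each against the 10 clauses (columns in the order A, B, C, D):
  F F F F  ✗ fails (C OR D)
  F F F T  ✓ satisfies all
  F F T F  ✓ satisfies all
  F F T T  ✓ satisfies all
  F T F F  ✗ fails (C OR D OR NOT B)
  F T F T  ✗ fails (NOT B OR NOT D)
  F T T F  ✗ fails (NOT B OR NOT C OR A)
  F T T T  ✗ fails (NOT B OR NOT C OR A)
  T F F F  ✗ fails (C OR D)
  T F F T  ✗ fails (NOT A OR NOT D)
  T F T F  ✓ satisfies all
  T F T T  ✗ fails (NOT A OR NOT D)
  T T F F  ✗ fails (C OR D OR NOT B)
  T T F T  ✗ fails (NOT B OR NOT D)
  T T T F  ✗ fails (NOT C OR NOT B OR D)
  T T T T  ✗ fails (NOT B OR NOT D)
4 of the 16 rows are models.

4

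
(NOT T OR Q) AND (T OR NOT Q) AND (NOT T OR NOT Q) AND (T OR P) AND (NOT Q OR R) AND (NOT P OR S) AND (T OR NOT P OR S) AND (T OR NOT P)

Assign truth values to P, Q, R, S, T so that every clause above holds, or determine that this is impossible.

Case T = false:
The clause (NOT Q) is unit, so Q = false.
The clause (P) is unit, so P = true.
But (NOT P) is also a unit clause — contradiction.
So T must be the other value — set T = true.
The clause (Q) is unit, so Q = true.
But (NOT Q) is also a unit clause — contradiction.
Both values of T lead to a conflict.

UNSATISFIABLE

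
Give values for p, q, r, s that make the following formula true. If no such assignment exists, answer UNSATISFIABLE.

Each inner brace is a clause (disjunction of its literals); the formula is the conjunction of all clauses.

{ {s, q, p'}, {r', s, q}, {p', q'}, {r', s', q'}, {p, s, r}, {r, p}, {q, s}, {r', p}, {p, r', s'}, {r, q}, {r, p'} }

p ↦ 1; q ↦ 0; r ↦ 1; s ↦ 1

Suppose p = 1.
From the singleton clause (q'), q = 0.
From the singleton clause (s), s = 1.
From the singleton clause (r), r = 1.
This assignment satisfies each clause.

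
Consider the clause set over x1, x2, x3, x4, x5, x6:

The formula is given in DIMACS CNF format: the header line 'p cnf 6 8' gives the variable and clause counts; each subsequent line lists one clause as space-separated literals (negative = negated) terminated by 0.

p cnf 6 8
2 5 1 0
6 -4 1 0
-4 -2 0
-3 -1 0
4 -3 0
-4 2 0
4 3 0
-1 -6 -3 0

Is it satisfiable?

No, unsatisfiable

Case x4 = False:
(¬x3) alone gives x3 = False.
That conflicts with the unit clause (x3).
So x4 must be the other value — set x4 = True.
(¬x2) alone gives x2 = False.
That conflicts with the unit clause (x2).
Either choice for x4 ends in contradiction.
No assignment satisfies every clause.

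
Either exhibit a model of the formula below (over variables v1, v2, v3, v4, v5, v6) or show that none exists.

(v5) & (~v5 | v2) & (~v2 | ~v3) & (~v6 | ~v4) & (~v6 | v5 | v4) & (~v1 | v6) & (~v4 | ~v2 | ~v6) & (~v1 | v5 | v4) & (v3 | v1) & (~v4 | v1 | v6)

v1=1,  v2=1,  v3=0,  v4=0,  v5=1,  v6=1

The clause (v5) is unit, so v5 = 1.
The clause (v2) is unit, so v2 = 1.
The clause (~v3) is unit, so v3 = 0.
The clause (v1) is unit, so v1 = 1.
The clause (v6) is unit, so v6 = 1.
The clause (~v4) is unit, so v4 = 0.
All clauses are satisfied.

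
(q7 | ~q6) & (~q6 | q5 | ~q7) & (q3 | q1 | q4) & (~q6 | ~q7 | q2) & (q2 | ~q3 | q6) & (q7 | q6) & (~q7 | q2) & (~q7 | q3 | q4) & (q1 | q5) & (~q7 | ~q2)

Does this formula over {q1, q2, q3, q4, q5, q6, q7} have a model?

No, unsatisfiable

Try q7 = 1.
From the singleton clause (q2), q2 = 1.
But (~q2) is also a unit clause — contradiction.
Undo q7 and try q7 = 0.
From the singleton clause (~q6), q6 = 0.
But (q6) is also a unit clause — contradiction.
Both values of q7 lead to a conflict.
No assignment satisfies every clause.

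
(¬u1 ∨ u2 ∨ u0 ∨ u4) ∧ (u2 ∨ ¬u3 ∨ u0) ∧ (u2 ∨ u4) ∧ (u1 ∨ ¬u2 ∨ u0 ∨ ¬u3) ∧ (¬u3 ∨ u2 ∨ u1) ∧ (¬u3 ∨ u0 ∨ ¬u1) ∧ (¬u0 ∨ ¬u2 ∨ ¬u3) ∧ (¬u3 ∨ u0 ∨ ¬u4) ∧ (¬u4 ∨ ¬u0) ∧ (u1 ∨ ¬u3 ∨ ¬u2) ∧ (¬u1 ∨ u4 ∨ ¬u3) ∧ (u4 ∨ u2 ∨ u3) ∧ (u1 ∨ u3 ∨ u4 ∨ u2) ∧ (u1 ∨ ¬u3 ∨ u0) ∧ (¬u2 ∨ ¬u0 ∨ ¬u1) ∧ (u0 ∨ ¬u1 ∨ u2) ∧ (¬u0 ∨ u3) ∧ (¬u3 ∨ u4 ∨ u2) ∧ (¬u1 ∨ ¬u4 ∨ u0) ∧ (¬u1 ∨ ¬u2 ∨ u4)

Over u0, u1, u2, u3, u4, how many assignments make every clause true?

There are 2^5 = 32 truth assignments over (u0, u1, u2, u3, u4).
Split on u3. With u3 = True, the clauses containing u3 are satisfied and ¬u3 drops from the rest; 0 of the 2^4 = 16 assignments to the other variables satisfy what remains.
With u3 = False, by the same count on the reduced clause set, 3 assignments work.
Total: 0 + 3 = 3.

3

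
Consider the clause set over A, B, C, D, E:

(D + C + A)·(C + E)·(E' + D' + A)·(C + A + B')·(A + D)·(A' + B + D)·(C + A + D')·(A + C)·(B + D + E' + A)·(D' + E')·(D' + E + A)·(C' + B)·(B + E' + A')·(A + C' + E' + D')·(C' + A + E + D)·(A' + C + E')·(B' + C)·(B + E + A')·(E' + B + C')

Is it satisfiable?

Try C = 1.
Unit clause (B) forces B = 1.
Try A = 1.
Try D = 0.
No clause remains; E is free.
A satisfying assignment: A ↦ 1, B ↦ 1, C ↦ 1, D ↦ 0, E ↦ 0.

Yes, satisfiable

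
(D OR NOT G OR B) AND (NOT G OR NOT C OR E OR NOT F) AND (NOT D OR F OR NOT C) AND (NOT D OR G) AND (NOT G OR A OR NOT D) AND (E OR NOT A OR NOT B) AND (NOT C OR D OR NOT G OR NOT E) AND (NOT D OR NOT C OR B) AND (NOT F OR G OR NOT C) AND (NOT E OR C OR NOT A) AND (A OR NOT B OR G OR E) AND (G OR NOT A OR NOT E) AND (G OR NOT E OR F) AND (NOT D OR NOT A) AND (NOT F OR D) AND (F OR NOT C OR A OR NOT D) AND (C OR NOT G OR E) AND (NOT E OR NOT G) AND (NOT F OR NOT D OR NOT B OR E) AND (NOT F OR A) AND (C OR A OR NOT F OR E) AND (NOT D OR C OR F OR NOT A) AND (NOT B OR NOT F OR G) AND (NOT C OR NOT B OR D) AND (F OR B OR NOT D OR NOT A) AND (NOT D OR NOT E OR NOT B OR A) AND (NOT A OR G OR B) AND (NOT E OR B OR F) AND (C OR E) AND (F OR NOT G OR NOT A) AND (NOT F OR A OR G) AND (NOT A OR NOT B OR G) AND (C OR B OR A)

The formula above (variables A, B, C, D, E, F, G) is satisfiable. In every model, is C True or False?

True

Suppose C = false.
From the singleton clause (E), E = true.
From the singleton clause (NOT A), A = false.
From the singleton clause (NOT G), G = false.
From the singleton clause (NOT D), D = false.
From the singleton clause (F), F = true.
But (NOT F) is also a unit clause — contradiction.
So every satisfying assignment has C = True.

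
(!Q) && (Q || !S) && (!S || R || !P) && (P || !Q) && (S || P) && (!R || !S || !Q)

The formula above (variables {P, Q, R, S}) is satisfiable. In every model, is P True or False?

Suppose P = false.
(!Q) alone gives Q = false.
(!S) alone gives S = false.
That conflicts with the unit clause (S).
So every satisfying assignment has P = True.

True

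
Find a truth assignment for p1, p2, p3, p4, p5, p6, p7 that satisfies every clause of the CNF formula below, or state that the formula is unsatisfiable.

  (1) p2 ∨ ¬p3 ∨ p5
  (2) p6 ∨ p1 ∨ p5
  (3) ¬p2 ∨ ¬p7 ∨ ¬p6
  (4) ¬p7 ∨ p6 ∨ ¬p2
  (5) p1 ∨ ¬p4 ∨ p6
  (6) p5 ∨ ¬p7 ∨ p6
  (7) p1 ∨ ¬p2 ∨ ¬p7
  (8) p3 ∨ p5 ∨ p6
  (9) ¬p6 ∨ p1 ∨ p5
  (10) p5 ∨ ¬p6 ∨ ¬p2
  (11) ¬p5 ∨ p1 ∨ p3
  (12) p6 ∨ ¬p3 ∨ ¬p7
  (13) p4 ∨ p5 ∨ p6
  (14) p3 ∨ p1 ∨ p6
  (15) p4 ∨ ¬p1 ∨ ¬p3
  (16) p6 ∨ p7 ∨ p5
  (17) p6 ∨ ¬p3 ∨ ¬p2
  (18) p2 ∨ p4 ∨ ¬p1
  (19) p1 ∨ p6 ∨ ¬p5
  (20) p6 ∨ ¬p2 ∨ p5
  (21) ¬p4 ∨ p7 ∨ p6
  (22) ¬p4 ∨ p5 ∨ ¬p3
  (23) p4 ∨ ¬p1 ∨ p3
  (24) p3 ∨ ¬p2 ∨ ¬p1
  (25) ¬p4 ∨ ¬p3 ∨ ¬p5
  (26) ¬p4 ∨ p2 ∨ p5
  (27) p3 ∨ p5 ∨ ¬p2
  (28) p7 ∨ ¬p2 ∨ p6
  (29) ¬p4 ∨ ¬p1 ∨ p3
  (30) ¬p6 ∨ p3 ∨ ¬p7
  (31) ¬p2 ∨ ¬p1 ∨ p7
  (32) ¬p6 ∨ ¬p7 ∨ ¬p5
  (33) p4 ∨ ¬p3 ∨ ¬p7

p1=False,  p2=False,  p3=True,  p4=False,  p5=True,  p6=True,  p7=False

Case p2 = False:
Case p3 = True:
From the singleton clause (p5), p5 = True.
From the singleton clause (¬p4), p4 = False.
From the singleton clause (¬p1), p1 = False.
From the singleton clause (p6), p6 = True.
From the singleton clause (¬p7), p7 = False.
All clauses are satisfied.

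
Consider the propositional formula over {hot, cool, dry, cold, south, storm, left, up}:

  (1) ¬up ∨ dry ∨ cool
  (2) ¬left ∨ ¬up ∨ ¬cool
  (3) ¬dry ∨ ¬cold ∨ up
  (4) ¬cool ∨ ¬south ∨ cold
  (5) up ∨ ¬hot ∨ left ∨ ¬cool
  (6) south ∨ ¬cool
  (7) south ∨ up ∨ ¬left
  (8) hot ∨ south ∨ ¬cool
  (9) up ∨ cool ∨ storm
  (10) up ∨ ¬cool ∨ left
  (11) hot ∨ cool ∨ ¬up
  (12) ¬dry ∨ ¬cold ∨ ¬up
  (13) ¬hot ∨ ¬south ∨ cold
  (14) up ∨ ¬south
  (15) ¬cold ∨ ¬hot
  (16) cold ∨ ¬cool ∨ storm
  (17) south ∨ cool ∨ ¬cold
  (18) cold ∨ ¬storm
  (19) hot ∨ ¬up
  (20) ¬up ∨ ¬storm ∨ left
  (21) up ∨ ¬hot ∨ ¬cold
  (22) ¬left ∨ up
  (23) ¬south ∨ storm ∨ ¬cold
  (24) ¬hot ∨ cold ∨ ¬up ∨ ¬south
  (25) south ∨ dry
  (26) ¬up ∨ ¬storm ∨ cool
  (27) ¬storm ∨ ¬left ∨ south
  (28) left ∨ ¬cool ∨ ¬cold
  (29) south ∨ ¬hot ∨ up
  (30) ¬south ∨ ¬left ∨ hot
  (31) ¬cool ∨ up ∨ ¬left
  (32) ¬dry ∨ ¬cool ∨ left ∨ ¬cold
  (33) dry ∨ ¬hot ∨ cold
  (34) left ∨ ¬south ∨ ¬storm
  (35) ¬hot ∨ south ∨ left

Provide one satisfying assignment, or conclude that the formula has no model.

Suppose south = False.
(¬cool) alone gives cool = False.
(¬cold) alone gives cold = False.
(¬storm) alone gives storm = False.
(up) alone gives up = True.
(dry) alone gives dry = True.
(hot) alone gives hot = True.
(left) alone gives left = True.
Every clause now holds.

hot ↦ True; cool ↦ False; dry ↦ True; cold ↦ False; south ↦ False; storm ↦ False; left ↦ True; up ↦ True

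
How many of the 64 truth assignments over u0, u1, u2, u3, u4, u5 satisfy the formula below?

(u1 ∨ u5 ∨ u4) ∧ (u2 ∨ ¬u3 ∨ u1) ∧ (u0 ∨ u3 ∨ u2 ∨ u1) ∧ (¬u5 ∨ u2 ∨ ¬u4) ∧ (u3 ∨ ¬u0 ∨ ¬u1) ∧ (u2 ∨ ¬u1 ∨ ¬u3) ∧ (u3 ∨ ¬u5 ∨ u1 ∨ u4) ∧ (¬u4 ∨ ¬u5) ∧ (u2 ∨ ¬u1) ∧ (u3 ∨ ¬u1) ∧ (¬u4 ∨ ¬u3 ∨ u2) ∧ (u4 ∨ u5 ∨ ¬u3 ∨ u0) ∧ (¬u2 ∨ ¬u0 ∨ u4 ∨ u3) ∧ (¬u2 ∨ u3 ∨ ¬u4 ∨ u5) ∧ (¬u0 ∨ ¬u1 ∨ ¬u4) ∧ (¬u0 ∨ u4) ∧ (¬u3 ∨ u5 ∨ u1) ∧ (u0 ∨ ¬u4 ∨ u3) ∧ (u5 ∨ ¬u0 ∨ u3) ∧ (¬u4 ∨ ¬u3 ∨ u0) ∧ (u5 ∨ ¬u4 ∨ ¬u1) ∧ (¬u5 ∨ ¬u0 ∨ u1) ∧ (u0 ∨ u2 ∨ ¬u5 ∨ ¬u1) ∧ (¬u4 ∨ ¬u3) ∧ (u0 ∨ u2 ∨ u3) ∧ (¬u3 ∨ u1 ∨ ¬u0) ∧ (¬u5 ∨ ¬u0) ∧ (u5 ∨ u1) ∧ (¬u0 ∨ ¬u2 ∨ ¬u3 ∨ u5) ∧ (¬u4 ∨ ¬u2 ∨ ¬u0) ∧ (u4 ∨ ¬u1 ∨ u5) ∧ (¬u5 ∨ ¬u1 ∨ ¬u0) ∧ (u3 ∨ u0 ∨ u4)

There are 2^6 = 64 truth assignments over (u0, u1, u2, u3, u4, u5).
Split on u2. With u2 = True, the clauses containing u2 are satisfied and ¬u2 drops from the rest; 2 of the 2^5 = 32 assignments to the other variables satisfy what remains.
With u2 = False, by the same count on the reduced clause set, 0 assignments work.
Total: 2 + 0 = 2.

2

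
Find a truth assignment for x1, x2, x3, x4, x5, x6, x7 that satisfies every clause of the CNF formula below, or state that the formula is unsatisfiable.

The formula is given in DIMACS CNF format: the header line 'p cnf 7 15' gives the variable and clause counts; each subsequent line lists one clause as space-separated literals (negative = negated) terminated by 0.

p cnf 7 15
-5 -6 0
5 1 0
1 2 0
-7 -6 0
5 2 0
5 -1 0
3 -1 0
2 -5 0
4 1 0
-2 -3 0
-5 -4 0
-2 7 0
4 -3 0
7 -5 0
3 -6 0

Case x5 = False:
(x1) alone gives x1 = True.
That conflicts with the unit clause (¬x1).
Undo x5 and try x5 = True.
(¬x6) alone gives x6 = False.
(x2) alone gives x2 = True.
(¬x3) alone gives x3 = False.
(¬x1) alone gives x1 = False.
(x4) alone gives x4 = True.
That conflicts with the unit clause (¬x4).
Neither x5 = True nor x5 = False works.

UNSATISFIABLE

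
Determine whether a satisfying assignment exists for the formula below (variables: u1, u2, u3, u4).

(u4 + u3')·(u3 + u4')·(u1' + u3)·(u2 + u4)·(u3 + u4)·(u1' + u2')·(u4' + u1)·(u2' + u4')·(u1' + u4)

Suppose u4 = 1.
The clause (u3) is unit, so u3 = 1.
The clause (u1) is unit, so u1 = 1.
The clause (u2') is unit, so u2 = 0.
Every clause now holds.
A satisfying assignment: u1 ↦ 1; u2 ↦ 0; u3 ↦ 1; u4 ↦ 1.

Yes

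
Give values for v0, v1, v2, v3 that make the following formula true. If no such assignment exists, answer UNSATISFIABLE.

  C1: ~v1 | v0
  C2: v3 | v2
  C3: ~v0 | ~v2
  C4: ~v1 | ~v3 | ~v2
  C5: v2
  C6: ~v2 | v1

UNSATISFIABLE

The clause (v2) is unit, so v2 = 1.
The clause (~v0) is unit, so v0 = 0.
The clause (~v1) is unit, so v1 = 0.
Now (v1) is unsatisfied and unit — conflict.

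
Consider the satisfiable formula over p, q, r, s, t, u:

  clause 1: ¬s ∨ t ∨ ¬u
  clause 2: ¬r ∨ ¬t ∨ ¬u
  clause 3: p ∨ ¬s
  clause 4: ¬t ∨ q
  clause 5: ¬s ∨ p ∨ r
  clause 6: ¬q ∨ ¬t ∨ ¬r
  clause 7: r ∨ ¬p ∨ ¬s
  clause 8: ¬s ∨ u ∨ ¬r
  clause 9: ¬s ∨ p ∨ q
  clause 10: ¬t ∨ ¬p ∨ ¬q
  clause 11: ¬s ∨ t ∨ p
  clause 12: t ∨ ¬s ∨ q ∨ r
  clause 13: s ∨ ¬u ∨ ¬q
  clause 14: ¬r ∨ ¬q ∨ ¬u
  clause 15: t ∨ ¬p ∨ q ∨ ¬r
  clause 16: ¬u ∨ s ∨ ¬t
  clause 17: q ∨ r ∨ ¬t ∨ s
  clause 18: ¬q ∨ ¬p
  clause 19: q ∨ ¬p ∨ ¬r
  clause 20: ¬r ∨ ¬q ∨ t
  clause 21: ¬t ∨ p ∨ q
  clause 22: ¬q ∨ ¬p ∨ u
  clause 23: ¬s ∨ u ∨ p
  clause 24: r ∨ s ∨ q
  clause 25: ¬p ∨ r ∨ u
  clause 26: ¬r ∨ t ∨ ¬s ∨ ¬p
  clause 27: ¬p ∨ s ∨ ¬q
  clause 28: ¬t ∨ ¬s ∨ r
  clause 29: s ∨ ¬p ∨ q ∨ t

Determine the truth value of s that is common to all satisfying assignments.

False

Suppose s = True.
Unit clause (p) forces p = True.
Unit clause (r) forces r = True.
Unit clause (u) forces u = True.
Unit clause (t) forces t = True.
That conflicts with the unit clause (¬t).
So every satisfying assignment has s = False.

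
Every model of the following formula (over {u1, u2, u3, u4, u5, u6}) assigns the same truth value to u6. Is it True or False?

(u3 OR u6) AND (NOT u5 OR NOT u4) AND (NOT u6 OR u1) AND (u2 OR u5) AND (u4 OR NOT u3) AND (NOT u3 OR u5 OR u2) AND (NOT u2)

Suppose u6 = false.
Unit clause (u3) forces u3 = true.
Unit clause (u4) forces u4 = true.
Unit clause (NOT u5) forces u5 = false.
Unit clause (u2) forces u2 = true.
Now (NOT u2) is unsatisfied and unit — conflict.
So every satisfying assignment has u6 = True.

True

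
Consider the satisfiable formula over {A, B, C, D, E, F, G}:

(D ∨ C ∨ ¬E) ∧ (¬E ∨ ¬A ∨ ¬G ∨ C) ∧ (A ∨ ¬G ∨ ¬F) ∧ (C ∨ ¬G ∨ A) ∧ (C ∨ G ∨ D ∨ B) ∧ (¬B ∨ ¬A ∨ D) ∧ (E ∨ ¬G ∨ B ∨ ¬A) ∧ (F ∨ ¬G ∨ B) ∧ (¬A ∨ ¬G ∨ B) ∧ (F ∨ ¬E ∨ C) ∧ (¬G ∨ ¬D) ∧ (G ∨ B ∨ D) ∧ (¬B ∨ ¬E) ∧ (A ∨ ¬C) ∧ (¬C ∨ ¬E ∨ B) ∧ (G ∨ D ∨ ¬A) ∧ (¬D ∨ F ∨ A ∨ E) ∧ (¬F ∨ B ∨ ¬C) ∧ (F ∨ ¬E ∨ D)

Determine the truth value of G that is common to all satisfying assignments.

False

Suppose G = True.
Unit clause (¬D) forces D = False.
Branch on C: set C = True.
Unit clause (A) forces A = True.
Unit clause (¬B) forces B = False.
That conflicts with the unit clause (B).
Backtrack on C: now try C = False.
Unit clause (¬E) forces E = False.
Unit clause (A) forces A = True.
Unit clause (¬B) forces B = False.
That conflicts with the unit clause (B).
Both values of C lead to a conflict.
So every satisfying assignment has G = False.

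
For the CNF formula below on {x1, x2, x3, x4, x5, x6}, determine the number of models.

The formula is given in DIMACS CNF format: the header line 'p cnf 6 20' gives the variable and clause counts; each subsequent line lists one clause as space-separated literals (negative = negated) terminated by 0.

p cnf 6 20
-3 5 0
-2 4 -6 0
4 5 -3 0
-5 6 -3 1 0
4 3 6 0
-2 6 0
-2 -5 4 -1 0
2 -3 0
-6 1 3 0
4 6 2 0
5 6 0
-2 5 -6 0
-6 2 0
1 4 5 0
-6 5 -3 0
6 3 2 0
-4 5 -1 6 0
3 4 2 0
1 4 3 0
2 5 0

3

There are 2^6 = 64 truth assignments over (x1, x2, x3, x4, x5, x6).
Split on x5. With x5 = True, the clauses containing x5 are satisfied and ¬x5 drops from the rest; 3 of the 2^5 = 32 assignments to the other variables satisfy what remains.
With x5 = False, by the same count on the reduced clause set, 0 assignments work.
(One model: x1=F, x2=T, x3=T, x4=T, x5=T, x6=T.)
Total: 3 + 0 = 3.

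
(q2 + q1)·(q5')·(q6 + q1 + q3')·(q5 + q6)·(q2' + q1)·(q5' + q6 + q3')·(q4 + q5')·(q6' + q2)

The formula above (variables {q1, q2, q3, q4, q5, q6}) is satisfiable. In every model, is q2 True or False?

Suppose q2 = 0.
(q1) alone gives q1 = 1.
(q5') alone gives q5 = 0.
(q6) alone gives q6 = 1.
But (q6') is also a unit clause — contradiction.
So every satisfying assignment has q2 = True.

True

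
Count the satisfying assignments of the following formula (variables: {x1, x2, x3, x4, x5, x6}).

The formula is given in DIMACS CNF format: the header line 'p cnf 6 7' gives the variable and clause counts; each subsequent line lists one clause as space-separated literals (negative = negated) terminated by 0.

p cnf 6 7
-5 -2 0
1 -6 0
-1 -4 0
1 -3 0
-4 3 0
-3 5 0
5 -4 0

11

There are 2^6 = 64 truth assignments over (x1, x2, x3, x4, x5, x6).
Split on x3. With x3 = True, the clauses containing x3 are satisfied and ¬x3 drops from the rest; 2 of the 2^5 = 32 assignments to the other variables satisfy what remains.
With x3 = False, by the same count on the reduced clause set, 9 assignments work.
Total: 2 + 9 = 11.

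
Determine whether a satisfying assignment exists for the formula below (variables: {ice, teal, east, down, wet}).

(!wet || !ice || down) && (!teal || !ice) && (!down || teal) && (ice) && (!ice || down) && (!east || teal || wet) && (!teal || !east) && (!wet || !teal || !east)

No, unsatisfiable

(ice) alone gives ice = true.
(!teal) alone gives teal = false.
(!down) alone gives down = false.
That conflicts with the unit clause (down).
No assignment satisfies every clause.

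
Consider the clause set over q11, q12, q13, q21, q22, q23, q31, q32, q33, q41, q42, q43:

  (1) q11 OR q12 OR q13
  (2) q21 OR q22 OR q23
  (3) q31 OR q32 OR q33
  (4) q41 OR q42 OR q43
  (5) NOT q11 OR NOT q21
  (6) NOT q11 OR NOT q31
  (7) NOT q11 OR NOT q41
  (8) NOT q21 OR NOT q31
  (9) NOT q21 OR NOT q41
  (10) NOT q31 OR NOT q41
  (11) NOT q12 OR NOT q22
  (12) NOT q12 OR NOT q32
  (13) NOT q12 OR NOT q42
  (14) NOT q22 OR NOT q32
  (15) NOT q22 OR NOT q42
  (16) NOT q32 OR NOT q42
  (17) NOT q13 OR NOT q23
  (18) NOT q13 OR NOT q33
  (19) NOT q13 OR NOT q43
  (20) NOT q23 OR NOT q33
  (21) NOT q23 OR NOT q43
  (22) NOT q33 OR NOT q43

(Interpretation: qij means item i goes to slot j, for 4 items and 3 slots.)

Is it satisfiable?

No

Branch on q11: set q11 = false.
Branch on q12: set q12 = true.
(NOT q22) alone gives q22 = false.
(NOT q32) alone gives q32 = false.
(NOT q42) alone gives q42 = false.
Branch on q21: set q21 = true.
(NOT q31) alone gives q31 = false.
(q33) alone gives q33 = true.
(NOT q41) alone gives q41 = false.
(q43) alone gives q43 = true.
That conflicts with the unit clause (NOT q43).
So q21 must be the other value — set q21 = false.
(q23) alone gives q23 = true.
(NOT q13) alone gives q13 = false.
(NOT q33) alone gives q33 = false.
(q31) alone gives q31 = true.
(NOT q41) alone gives q41 = false.
(q43) alone gives q43 = true.
That conflicts with the unit clause (NOT q43).
Either choice for q21 ends in contradiction.
So q12 must be the other value — set q12 = false.
(q13) alone gives q13 = true.
(NOT q23) alone gives q23 = false.
(NOT q33) alone gives q33 = false.
(NOT q43) alone gives q43 = false.
Branch on q21: set q21 = true.
(NOT q31) alone gives q31 = false.
(q32) alone gives q32 = true.
(NOT q41) alone gives q41 = false.
(q42) alone gives q42 = true.
That conflicts with the unit clause (NOT q42).
So q21 must be the other value — set q21 = false.
(q22) alone gives q22 = true.
(NOT q32) alone gives q32 = false.
(q31) alone gives q31 = true.
(NOT q41) alone gives q41 = false.
(q42) alone gives q42 = true.
That conflicts with the unit clause (NOT q42).
Either choice for q21 ends in contradiction.
Either choice for q12 ends in contradiction.
So q11 must be the other value — set q11 = true.
(NOT q21) alone gives q21 = false.
(NOT q31) alone gives q31 = false.
(NOT q41) alone gives q41 = false.
Branch on q22: set q22 = true.
(NOT q12) alone gives q12 = false.
(NOT q32) alone gives q32 = false.
(q33) alone gives q33 = true.
(NOT q42) alone gives q42 = false.
(q43) alone gives q43 = true.
That conflicts with the unit clause (NOT q43).
So q22 must be the other value — set q22 = false.
(q23) alone gives q23 = true.
(NOT q13) alone gives q13 = false.
(NOT q33) alone gives q33 = false.
(q32) alone gives q32 = true.
(NOT q12) alone gives q12 = false.
(NOT q42) alone gives q42 = false.
(q43) alone gives q43 = true.
That conflicts with the unit clause (NOT q43).
Either choice for q22 ends in contradiction.
Either choice for q11 ends in contradiction.
No assignment satisfies every clause.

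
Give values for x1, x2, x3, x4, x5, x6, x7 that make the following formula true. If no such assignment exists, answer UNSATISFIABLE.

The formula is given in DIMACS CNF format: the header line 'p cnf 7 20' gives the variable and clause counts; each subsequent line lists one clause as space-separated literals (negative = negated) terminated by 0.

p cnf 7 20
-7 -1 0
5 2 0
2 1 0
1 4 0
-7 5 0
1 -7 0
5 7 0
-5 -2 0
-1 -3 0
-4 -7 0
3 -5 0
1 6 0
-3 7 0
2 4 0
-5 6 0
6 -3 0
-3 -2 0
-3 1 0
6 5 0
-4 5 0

UNSATISFIABLE

Try x7 = False.
From the singleton clause (x5), x5 = True.
From the singleton clause (¬x2), x2 = False.
From the singleton clause (x1), x1 = True.
From the singleton clause (¬x3), x3 = False.
That conflicts with the unit clause (x3).
That branch fails; take x7 = True instead.
From the singleton clause (¬x1), x1 = False.
That conflicts with the unit clause (x1).
Both values of x7 lead to a conflict.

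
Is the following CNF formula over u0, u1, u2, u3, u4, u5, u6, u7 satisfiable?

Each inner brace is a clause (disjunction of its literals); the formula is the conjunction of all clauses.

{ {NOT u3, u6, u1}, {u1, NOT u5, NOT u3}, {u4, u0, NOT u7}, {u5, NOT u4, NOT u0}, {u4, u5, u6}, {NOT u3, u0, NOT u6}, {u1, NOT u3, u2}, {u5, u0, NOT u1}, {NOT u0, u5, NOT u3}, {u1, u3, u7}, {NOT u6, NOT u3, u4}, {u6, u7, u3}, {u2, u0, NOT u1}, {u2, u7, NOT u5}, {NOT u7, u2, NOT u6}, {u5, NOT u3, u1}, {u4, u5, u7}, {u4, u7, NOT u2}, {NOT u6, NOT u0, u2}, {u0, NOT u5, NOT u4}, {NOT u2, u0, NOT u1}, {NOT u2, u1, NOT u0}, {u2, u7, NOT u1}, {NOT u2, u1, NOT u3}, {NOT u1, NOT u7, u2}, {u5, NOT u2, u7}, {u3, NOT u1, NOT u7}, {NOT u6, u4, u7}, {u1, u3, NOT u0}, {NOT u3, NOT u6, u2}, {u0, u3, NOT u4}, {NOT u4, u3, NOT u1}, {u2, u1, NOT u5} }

Branch on u3: set u3 = true.
Branch on u6: set u6 = true.
The clause (u0) is unit, so u0 = true.
The clause (u5) is unit, so u5 = true.
The clause (u1) is unit, so u1 = true.
The clause (u4) is unit, so u4 = true.
The clause (u2) is unit, so u2 = true.
No clause remains; u7 is free.
A satisfying assignment: u0 ↦ true; u1 ↦ true; u2 ↦ true; u3 ↦ true; u4 ↦ true; u5 ↦ true; u6 ↦ true; u7 ↦ false.

Yes, satisfiable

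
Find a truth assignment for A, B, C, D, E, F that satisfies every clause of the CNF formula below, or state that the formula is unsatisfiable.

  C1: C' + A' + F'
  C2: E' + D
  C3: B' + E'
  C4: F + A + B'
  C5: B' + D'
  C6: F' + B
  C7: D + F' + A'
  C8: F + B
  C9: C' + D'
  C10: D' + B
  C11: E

From the singleton clause (E), E = 1.
From the singleton clause (D), D = 1.
From the singleton clause (B'), B = 0.
That conflicts with the unit clause (B).

UNSATISFIABLE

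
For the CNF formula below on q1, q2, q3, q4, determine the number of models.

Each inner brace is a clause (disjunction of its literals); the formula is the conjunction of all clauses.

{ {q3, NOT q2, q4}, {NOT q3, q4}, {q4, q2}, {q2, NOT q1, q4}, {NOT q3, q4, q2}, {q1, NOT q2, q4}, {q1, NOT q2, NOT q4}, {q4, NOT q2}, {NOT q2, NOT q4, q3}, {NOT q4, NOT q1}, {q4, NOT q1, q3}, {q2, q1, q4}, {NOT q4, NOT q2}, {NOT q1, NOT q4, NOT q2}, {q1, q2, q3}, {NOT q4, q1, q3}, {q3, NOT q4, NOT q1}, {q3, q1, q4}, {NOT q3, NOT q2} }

There are 2^4 = 16 truth assignments over (q1, q2, q3, q4).
Split on q1. With q1 = true, the clauses containing q1 are satisfied and NOT q1 drops from the rest; 0 of the 2^3 = 8 assignments to the other variables satisfy what remains.
With q1 = false, by the same count on the reduced clause set, 1 assignment works.
(One model: q1=F, q2=F, q3=T, q4=T.)
Total: 0 + 1 = 1.

1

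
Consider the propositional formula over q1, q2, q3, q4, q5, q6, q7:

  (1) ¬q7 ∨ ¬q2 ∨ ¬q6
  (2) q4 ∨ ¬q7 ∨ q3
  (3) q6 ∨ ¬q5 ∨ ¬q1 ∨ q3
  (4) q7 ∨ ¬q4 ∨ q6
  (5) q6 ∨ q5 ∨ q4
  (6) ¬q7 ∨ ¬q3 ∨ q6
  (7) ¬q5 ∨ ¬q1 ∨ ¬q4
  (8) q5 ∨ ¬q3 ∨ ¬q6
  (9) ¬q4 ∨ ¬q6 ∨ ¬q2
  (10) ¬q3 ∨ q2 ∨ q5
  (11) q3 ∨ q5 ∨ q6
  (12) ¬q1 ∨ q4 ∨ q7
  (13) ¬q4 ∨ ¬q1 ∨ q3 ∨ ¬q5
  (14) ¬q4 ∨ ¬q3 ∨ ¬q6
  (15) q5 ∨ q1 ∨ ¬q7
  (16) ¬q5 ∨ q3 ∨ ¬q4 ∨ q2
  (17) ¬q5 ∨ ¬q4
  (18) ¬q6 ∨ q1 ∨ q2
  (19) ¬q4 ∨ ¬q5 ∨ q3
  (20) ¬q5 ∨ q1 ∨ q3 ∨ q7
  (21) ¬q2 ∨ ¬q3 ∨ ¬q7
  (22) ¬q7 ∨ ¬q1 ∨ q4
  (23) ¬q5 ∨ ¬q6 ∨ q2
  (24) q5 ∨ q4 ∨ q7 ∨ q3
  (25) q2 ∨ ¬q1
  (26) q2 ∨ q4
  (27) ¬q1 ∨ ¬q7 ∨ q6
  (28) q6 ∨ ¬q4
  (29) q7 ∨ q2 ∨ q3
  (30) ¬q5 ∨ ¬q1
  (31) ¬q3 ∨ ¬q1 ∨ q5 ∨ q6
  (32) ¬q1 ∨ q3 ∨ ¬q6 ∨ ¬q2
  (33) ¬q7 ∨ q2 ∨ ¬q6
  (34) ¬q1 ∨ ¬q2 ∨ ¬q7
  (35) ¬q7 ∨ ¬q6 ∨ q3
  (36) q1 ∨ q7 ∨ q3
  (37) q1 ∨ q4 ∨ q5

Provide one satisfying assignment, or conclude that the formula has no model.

q1 ↦ False; q2 ↦ True; q3 ↦ True; q4 ↦ False; q5 ↦ True; q6 ↦ False; q7 ↦ False

Case q5 = True:
The clause (¬q4) is unit, so q4 = False.
The clause (q2) is unit, so q2 = True.
The clause (¬q1) is unit, so q1 = False.
Case q7 = False:
The clause (q3) is unit, so q3 = True.
All clauses hold; q6 can take either value.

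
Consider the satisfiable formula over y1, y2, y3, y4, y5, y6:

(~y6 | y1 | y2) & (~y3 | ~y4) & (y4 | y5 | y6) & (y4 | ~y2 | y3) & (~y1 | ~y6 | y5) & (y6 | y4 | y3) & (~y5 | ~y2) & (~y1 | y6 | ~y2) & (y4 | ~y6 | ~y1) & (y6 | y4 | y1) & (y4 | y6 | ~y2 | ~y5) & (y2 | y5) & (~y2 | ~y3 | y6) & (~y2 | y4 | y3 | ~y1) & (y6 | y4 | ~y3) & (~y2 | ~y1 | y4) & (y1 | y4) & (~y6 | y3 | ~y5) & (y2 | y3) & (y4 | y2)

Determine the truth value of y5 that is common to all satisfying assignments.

False

Suppose y5 = 1.
Unit clause (~y2) forces y2 = 0.
Unit clause (y3) forces y3 = 1.
Unit clause (~y4) forces y4 = 0.
Now (y4) is unsatisfied and unit — conflict.
So every satisfying assignment has y5 = False.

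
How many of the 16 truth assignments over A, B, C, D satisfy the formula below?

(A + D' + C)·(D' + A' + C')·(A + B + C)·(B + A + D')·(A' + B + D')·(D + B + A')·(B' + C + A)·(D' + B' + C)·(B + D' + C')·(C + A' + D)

4

There are 2^4 = 16 truth assignments over (A, B, C, D).
Check each against the 10 clauses (columns in the order A, B, C, D):
  F F F F  ✗ fails (A + B + C)
  F F F T  ✗ fails (A + D' + C)
  F F T F  ✓ satisfies all
  F F T T  ✗ fails (B + A + D')
  F T F F  ✗ fails (B' + C + A)
  F T F T  ✗ fails (A + D' + C)
  F T T F  ✓ satisfies all
  F T T T  ✓ satisfies all
  T F F F  ✗ fails (D + B + A')
  T F F T  ✗ fails (A' + B + D')
  T F T F  ✗ fails (D + B + A')
  T F T T  ✗ fails (D' + A' + C')
  T T F F  ✗ fails (C + A' + D)
  T T F T  ✗ fails (D' + B' + C)
  T T T F  ✓ satisfies all
  T T T T  ✗ fails (D' + A' + C')
4 of the 16 rows are models.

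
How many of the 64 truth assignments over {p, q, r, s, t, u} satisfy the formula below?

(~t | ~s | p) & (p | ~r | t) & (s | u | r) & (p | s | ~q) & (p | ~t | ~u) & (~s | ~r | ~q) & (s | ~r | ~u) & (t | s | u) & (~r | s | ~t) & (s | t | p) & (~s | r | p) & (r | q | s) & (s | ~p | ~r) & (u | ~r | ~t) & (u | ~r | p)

13

There are 2^6 = 64 truth assignments over (p, q, r, s, t, u).
Split on q. With q = 1, the clauses containing q are satisfied and ~q drops from the rest; 6 of the 2^5 = 32 assignments to the other variables satisfy what remains.
With q = 0, by the same count on the reduced clause set, 7 assignments work.
Total: 6 + 7 = 13.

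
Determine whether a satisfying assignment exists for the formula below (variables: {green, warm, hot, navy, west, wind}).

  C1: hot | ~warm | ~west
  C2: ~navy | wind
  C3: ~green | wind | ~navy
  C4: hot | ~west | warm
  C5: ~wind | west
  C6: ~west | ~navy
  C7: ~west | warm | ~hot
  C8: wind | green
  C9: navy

(navy) alone gives navy = 1.
(wind) alone gives wind = 1.
(west) alone gives west = 1.
Now (~west) is unsatisfied and unit — conflict.
No assignment satisfies every clause.

No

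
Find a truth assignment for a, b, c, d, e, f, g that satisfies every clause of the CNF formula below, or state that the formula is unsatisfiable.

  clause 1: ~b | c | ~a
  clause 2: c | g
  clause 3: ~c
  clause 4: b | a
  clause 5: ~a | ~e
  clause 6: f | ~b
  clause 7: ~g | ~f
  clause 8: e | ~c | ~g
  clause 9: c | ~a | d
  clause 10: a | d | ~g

a=1; b=0; c=0; d=1; e=0; f=0; g=1

Unit clause (~c) forces c = 0.
Unit clause (g) forces g = 1.
Unit clause (~f) forces f = 0.
Unit clause (~b) forces b = 0.
Unit clause (a) forces a = 1.
Unit clause (~e) forces e = 0.
Unit clause (d) forces d = 1.
Every clause now holds.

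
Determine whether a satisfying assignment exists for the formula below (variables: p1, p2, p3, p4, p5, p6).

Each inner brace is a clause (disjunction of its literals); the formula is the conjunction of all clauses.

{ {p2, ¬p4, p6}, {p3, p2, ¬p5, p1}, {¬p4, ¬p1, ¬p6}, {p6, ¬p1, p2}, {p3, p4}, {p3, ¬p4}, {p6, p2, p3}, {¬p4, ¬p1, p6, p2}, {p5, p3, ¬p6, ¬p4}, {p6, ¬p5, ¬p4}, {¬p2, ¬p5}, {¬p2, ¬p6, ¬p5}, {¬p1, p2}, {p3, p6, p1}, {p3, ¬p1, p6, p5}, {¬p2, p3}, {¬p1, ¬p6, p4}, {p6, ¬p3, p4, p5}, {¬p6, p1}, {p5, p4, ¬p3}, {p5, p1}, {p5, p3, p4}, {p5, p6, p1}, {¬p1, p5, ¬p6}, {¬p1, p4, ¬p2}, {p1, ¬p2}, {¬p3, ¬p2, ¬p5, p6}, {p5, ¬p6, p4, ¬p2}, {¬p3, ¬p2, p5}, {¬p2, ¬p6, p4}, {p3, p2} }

Yes

Try p3 = True.
Try p2 = False.
Unit clause (¬p1) forces p1 = False.
Unit clause (¬p6) forces p6 = False.
Unit clause (¬p4) forces p4 = False.
Unit clause (p5) forces p5 = True.
Every clause now holds.
A satisfying assignment: p1=False; p2=False; p3=True; p4=False; p5=True; p6=False.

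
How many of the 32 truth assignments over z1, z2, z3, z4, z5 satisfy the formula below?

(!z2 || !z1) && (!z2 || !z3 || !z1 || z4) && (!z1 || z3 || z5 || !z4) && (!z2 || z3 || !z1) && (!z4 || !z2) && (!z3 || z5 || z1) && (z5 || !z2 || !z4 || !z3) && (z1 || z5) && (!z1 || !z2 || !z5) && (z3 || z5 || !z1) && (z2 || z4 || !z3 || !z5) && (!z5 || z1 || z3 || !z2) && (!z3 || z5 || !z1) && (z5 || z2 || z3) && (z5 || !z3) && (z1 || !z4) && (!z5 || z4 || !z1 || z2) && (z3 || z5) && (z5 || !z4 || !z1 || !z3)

There are 2^5 = 32 truth assignments over (z1, z2, z3, z4, z5).
Split on z4. With z4 = true, the clauses containing z4 are satisfied and !z4 drops from the rest; 2 of the 2^4 = 16 assignments to the other variables satisfy what remains.
With z4 = false, by the same count on the reduced clause set, 2 assignments work.
(One model: z1=F, z2=F, z3=F, z4=F, z5=T.)
Total: 2 + 2 = 4.

4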